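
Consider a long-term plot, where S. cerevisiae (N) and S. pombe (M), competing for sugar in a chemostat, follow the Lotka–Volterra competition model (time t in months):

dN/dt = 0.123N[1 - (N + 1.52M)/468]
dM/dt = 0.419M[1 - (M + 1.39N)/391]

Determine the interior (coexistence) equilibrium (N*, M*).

Setting both brackets to zero gives the nullclines N + 1.52M = 468 and 1.39N + M = 391.
Substituting M = 391 - 1.39N into the first: N(1 - 1.52·1.39) = 468 - 1.52·391.
So N* = -126/-1.11 = 114, and then M* = 391 - 1.39·114 = 233.

N* ≈ 114, M* ≈ 233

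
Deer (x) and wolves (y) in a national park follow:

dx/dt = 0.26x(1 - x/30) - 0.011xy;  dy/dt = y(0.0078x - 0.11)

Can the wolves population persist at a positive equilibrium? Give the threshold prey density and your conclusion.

The predator equation gives dy/dt > 0 only when x > 0.11/0.0078 = 14.1.
Without the predator, x → K = 30. Since 30 > 14.1, the predator can invade and persist.

Threshold x = 14.1; K > 14.1, so yes, the predator persists.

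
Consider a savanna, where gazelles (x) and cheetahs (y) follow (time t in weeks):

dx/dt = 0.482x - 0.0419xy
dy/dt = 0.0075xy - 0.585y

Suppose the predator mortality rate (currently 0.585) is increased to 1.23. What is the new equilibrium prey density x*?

At the interior fixed point, setting dy/dt = 0 with y > 0 fixes x* = (predator death rate)/(xy coefficient) — independent of the other coefficients.
With the change, x* = 1.23/0.0075 = 164; it rises from 78.

x* ≈ 164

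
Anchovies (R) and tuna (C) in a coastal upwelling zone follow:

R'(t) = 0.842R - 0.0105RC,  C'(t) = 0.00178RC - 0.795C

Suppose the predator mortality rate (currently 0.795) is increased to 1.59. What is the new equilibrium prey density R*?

R* ≈ 893

At the interior fixed point, setting dC/dt = 0 with C > 0 fixes R* = (predator death rate)/(RC coefficient) — independent of the other coefficients.
With the change, R* = 1.59/0.00178 = 893; it rises from 447.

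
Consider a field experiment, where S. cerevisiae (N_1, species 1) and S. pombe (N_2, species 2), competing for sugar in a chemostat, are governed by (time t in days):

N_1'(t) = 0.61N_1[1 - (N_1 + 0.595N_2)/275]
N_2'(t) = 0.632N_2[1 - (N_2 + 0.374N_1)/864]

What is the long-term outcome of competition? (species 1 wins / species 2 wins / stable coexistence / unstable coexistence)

species 2 excludes species 1

Compare the nullcline intercepts: K1/α12 = 275/0.595 = 462 < K2 = 864; K2/α21 = 864/0.374 = 2310 > K1 = 275.
Since the inequalities point opposite ways, species 2 can invade but species 1 cannot.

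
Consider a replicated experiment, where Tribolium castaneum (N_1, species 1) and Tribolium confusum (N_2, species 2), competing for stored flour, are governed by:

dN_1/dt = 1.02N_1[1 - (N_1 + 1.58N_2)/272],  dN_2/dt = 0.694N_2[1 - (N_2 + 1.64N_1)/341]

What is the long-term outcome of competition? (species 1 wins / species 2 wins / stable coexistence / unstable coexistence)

Compare the nullcline intercepts: K1/α12 = 272/1.58 = 172 < K2 = 341; K2/α21 = 341/1.64 = 208 < K1 = 272.
Since both are reversed, neither can invade when rare; the interior point is a saddle.

unstable coexistence (outcome depends on initial conditions)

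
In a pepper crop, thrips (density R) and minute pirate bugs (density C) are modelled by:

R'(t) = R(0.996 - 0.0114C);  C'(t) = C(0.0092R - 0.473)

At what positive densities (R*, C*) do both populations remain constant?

Set dC/dt = 0 with C > 0: 0.0092R - 0.473 = 0, so R* = 0.473/0.0092 = 51.4.
Set dR/dt = 0 with R > 0: 0.996 - 0.0114C = 0, so C* = 0.996/0.0114 = 87.4.

R* ≈ 51.4, C* ≈ 87.4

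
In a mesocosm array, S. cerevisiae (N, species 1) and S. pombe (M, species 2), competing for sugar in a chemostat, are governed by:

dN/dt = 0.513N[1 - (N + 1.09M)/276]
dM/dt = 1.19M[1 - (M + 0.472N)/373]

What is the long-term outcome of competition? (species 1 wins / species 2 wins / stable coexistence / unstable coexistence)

Compare the nullcline intercepts: K1/α12 = 276/1.09 = 253 < K2 = 373; K2/α21 = 373/0.472 = 790 > K1 = 276.
Since the inequalities point opposite ways, species 2 can invade but species 1 cannot.

species 2 excludes species 1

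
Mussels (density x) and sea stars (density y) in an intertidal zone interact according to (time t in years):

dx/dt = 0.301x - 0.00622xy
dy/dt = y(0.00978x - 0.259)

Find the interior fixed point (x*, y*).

x* ≈ 26.5, y* ≈ 48.4

Set dy/dt = 0 with y > 0: 0.00978x - 0.259 = 0, so x* = 0.259/0.00978 = 26.5.
Set dx/dt = 0 with x > 0: 0.301 - 0.00622y = 0, so y* = 0.301/0.00622 = 48.4.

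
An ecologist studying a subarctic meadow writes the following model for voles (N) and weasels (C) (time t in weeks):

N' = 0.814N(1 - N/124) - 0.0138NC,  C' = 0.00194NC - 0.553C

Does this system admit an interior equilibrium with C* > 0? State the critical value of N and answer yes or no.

The predator equation gives dC/dt > 0 only when N > 0.553/0.00194 = 285.
Without the predator, N → K = 124. Since 124 < 285, the predator cannot invade.

Threshold N = 285; K < 285, so no, the predator goes extinct.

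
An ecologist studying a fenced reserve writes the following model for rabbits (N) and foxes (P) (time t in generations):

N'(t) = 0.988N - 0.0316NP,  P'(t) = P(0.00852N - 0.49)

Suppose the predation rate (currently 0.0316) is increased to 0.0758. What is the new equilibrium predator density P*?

P* ≈ 13

At the interior fixed point, setting dN/dt = 0 with N > 0 fixes P* = (prey growth rate)/(NP coefficient) — independent of the other coefficients.
With the change, P* = 0.988/0.0758 = 13; it falls from 31.3.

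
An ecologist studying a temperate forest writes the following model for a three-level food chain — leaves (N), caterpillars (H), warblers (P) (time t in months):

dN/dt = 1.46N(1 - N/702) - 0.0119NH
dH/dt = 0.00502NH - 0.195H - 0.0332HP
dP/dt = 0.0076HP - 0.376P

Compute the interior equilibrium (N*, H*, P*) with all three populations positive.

N* ≈ 419, H* ≈ 49.5, P* ≈ 57.5

From dP/dt = 0: 0.0076H* = 0.376, so H* = 49.5.
From dN/dt = 0: 1.46(1 - N*/702) = 0.0119·49.5, giving N* = 702·(1 - 0.403) = 419.
From dH/dt = 0: 0.00502·419 - 0.195 = 0.0332P*, so P* = 1.91/0.0332 = 57.5.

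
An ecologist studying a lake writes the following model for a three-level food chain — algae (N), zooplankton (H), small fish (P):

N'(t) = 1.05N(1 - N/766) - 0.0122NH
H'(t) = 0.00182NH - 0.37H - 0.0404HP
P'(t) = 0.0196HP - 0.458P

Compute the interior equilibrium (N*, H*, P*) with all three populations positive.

From dP/dt = 0: 0.0196H* = 0.458, so H* = 23.4.
From dN/dt = 0: 1.05(1 - N*/766) = 0.0122·23.4, giving N* = 766·(1 - 0.272) = 558.
From dH/dt = 0: 0.00182·558 - 0.37 = 0.0404P*, so P* = 0.646/0.0404 = 16.

N* ≈ 558, H* ≈ 23.4, P* ≈ 16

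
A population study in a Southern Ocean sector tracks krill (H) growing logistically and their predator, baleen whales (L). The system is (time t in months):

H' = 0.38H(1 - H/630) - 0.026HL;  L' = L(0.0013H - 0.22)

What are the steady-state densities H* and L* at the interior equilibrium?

From dL/dt = 0 with L > 0: 0.0013H* = 0.22, so H* = 169.
Substitute into dH/dt = 0: 0.38(1 - 169/630) = 0.026L*.
The bracket is 0.731, giving L* = 0.278/0.026 = 10.7.

H* ≈ 169, L* ≈ 10.7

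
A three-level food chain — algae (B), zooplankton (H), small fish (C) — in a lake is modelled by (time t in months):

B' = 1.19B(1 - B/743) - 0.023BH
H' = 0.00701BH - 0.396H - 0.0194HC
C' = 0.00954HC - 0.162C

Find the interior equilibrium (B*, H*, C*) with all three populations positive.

From dC/dt = 0: 0.00954H* = 0.162, so H* = 17.
From dB/dt = 0: 1.19(1 - B*/743) = 0.023·17, giving B* = 743·(1 - 0.328) = 499.
From dH/dt = 0: 0.00701·499 - 0.396 = 0.0194C*, so C* = 3.1/0.0194 = 160.

B* ≈ 499, H* ≈ 17, C* ≈ 160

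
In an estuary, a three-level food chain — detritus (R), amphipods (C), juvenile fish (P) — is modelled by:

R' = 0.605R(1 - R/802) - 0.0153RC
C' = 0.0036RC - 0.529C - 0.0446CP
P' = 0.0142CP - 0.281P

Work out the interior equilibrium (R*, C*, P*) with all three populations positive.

R* ≈ 401, C* ≈ 19.8, P* ≈ 20.5

From dP/dt = 0: 0.0142C* = 0.281, so C* = 19.8.
From dR/dt = 0: 0.605(1 - R*/802) = 0.0153·19.8, giving R* = 802·(1 - 0.5) = 401.
From dC/dt = 0: 0.0036·401 - 0.529 = 0.0446P*, so P* = 0.913/0.0446 = 20.5.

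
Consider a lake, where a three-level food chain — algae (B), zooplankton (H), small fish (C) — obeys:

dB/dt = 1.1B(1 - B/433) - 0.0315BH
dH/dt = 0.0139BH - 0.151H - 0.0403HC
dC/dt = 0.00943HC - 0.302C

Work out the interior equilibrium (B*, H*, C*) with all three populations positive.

B* ≈ 35.9, H* ≈ 32, C* ≈ 8.64

From dC/dt = 0: 0.00943H* = 0.302, so H* = 32.
From dB/dt = 0: 1.1(1 - B*/433) = 0.0315·32, giving B* = 433·(1 - 0.917) = 35.9.
From dH/dt = 0: 0.0139·35.9 - 0.151 = 0.0403C*, so C* = 0.348/0.0403 = 8.64.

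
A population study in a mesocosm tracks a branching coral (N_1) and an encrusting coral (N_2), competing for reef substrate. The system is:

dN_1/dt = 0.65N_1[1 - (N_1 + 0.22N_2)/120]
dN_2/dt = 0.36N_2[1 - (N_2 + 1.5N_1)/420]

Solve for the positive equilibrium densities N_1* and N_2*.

N_1* ≈ 41.2, N_2* ≈ 358

Setting both brackets to zero gives the nullclines N_1 + 0.22N_2 = 120 and 1.5N_1 + N_2 = 420.
Substituting N_2 = 420 - 1.5N_1 into the first: N_1(1 - 0.22·1.5) = 120 - 0.22·420.
So N_1* = 27.6/0.67 = 41.2, and then N_2* = 420 - 1.5·41.2 = 358.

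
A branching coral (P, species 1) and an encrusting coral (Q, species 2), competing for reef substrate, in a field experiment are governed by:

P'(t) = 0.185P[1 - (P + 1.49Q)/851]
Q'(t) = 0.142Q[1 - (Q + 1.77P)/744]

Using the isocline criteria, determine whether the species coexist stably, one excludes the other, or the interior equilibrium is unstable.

unstable coexistence (outcome depends on initial conditions)

Compare the nullcline intercepts: K1/α12 = 851/1.49 = 571 < K2 = 744; K2/α21 = 744/1.77 = 420 < K1 = 851.
Since both are reversed, neither can invade when rare; the interior point is a saddle.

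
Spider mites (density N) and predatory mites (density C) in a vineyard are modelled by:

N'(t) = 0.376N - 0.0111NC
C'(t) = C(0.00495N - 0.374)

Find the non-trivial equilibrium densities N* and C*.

N* ≈ 75.6, C* ≈ 33.9

Set dC/dt = 0 with C > 0: 0.00495N - 0.374 = 0, so N* = 0.374/0.00495 = 75.6.
Set dN/dt = 0 with N > 0: 0.376 - 0.0111C = 0, so C* = 0.376/0.0111 = 33.9.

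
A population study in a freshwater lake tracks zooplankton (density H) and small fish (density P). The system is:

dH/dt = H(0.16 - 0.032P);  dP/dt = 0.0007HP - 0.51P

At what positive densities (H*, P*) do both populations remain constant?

Set dP/dt = 0 with P > 0: 0.0007H - 0.51 = 0, so H* = 0.51/0.0007 = 729.
Set dH/dt = 0 with H > 0: 0.16 - 0.032P = 0, so P* = 0.16/0.032 = 5.

H* ≈ 729, P* ≈ 5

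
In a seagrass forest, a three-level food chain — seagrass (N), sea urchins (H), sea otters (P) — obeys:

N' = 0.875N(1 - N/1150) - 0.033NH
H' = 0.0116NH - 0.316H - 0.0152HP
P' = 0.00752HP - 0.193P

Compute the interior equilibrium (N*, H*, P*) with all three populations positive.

From dP/dt = 0: 0.00752H* = 0.193, so H* = 25.7.
From dN/dt = 0: 0.875(1 - N*/1150) = 0.033·25.7, giving N* = 1150·(1 - 0.968) = 36.9.
From dH/dt = 0: 0.0116·36.9 - 0.316 = 0.0152P*, so P* = 0.112/0.0152 = 7.35.

N* ≈ 36.9, H* ≈ 25.7, P* ≈ 7.35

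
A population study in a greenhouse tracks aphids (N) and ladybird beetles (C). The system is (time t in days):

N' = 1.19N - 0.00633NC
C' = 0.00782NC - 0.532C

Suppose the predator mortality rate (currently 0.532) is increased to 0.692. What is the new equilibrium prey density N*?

At the interior fixed point, setting dC/dt = 0 with C > 0 fixes N* = (predator death rate)/(NC coefficient) — independent of the other coefficients.
With the change, N* = 0.692/0.00782 = 88.5; it rises from 68.

N* ≈ 88.5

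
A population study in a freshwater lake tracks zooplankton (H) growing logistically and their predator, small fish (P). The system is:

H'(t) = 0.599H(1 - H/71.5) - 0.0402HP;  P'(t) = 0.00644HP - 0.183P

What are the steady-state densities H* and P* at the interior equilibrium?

From dP/dt = 0 with P > 0: 0.00644H* = 0.183, so H* = 28.4.
Substitute into dH/dt = 0: 0.599(1 - 28.4/71.5) = 0.0402P*.
The bracket is 0.603, giving P* = 0.361/0.0402 = 8.98.

H* ≈ 28.4, P* ≈ 8.98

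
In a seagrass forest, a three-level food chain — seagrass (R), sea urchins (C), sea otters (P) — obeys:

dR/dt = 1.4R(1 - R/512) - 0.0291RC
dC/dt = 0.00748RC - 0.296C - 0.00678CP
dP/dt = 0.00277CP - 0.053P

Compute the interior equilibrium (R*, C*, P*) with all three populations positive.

R* ≈ 308, C* ≈ 19.1, P* ≈ 297

From dP/dt = 0: 0.00277C* = 0.053, so C* = 19.1.
From dR/dt = 0: 1.4(1 - R*/512) = 0.0291·19.1, giving R* = 512·(1 - 0.398) = 308.
From dC/dt = 0: 0.00748·308 - 0.296 = 0.00678P*, so P* = 2.01/0.00678 = 297.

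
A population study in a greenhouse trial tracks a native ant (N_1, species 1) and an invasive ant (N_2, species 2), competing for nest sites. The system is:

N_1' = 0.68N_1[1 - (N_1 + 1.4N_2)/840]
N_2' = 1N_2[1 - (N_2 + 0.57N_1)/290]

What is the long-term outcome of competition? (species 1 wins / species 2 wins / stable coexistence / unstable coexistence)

Compare the nullcline intercepts: K1/α12 = 840/1.4 = 600 > K2 = 290; K2/α21 = 290/0.57 = 509 < K1 = 840.
Since the inequalities point opposite ways, species 1 can invade but species 2 cannot.

species 1 excludes species 2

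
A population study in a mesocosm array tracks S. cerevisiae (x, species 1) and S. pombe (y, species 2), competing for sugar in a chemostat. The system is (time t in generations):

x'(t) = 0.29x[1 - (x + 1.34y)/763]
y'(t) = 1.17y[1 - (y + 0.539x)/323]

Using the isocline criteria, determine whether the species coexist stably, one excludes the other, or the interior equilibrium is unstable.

species 1 excludes species 2

Compare the nullcline intercepts: K1/α12 = 763/1.34 = 569 > K2 = 323; K2/α21 = 323/0.539 = 599 < K1 = 763.
Since the inequalities point opposite ways, species 1 can invade but species 2 cannot.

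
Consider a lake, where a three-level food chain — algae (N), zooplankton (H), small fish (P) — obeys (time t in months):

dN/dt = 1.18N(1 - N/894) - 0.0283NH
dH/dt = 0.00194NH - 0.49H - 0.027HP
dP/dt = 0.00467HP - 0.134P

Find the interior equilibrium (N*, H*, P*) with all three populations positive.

From dP/dt = 0: 0.00467H* = 0.134, so H* = 28.7.
From dN/dt = 0: 1.18(1 - N*/894) = 0.0283·28.7, giving N* = 894·(1 - 0.688) = 279.
From dH/dt = 0: 0.00194·279 - 0.49 = 0.027P*, so P* = 0.0508/0.027 = 1.88.

N* ≈ 279, H* ≈ 28.7, P* ≈ 1.88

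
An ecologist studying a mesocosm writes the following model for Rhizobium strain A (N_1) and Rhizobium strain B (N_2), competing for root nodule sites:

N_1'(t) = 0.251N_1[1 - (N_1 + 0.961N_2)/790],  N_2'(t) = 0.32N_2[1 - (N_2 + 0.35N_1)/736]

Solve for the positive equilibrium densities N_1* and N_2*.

Setting both brackets to zero gives the nullclines N_1 + 0.961N_2 = 790 and 0.35N_1 + N_2 = 736.
Substituting N_2 = 736 - 0.35N_1 into the first: N_1(1 - 0.961·0.35) = 790 - 0.961·736.
So N_1* = 82.7/0.664 = 125, and then N_2* = 736 - 0.35·125 = 692.

N_1* ≈ 125, N_2* ≈ 692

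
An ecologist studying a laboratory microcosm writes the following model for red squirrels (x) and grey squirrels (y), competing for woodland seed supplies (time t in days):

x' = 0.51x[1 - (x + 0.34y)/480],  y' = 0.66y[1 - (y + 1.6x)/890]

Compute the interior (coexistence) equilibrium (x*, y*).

x* ≈ 389, y* ≈ 268

Setting both brackets to zero gives the nullclines x + 0.34y = 480 and 1.6x + y = 890.
Substituting y = 890 - 1.6x into the first: x(1 - 0.34·1.6) = 480 - 0.34·890.
So x* = 177/0.456 = 389, and then y* = 890 - 1.6·389 = 268.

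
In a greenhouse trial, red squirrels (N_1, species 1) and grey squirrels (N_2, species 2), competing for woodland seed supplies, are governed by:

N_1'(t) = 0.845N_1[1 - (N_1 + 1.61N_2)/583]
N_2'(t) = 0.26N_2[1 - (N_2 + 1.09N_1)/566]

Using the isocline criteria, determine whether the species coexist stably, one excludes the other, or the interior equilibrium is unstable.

Compare the nullcline intercepts: K1/α12 = 583/1.61 = 362 < K2 = 566; K2/α21 = 566/1.09 = 519 < K1 = 583.
Since both are reversed, neither can invade when rare; the interior point is a saddle.

unstable coexistence (outcome depends on initial conditions)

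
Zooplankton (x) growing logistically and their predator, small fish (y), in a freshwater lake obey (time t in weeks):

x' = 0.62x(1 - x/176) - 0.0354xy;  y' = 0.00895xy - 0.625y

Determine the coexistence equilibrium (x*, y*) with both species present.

x* ≈ 69.8, y* ≈ 10.6

From dy/dt = 0 with y > 0: 0.00895x* = 0.625, so x* = 69.8.
Substitute into dx/dt = 0: 0.62(1 - 69.8/176) = 0.0354y*.
The bracket is 0.603, giving y* = 0.374/0.0354 = 10.6.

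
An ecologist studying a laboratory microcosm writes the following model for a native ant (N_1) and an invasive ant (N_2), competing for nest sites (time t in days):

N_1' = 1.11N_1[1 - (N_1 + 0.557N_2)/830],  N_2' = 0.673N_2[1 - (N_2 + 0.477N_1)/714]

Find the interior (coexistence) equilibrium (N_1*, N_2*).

N_1* ≈ 589, N_2* ≈ 433

Setting both brackets to zero gives the nullclines N_1 + 0.557N_2 = 830 and 0.477N_1 + N_2 = 714.
Substituting N_2 = 714 - 0.477N_1 into the first: N_1(1 - 0.557·0.477) = 830 - 0.557·714.
So N_1* = 432/0.734 = 589, and then N_2* = 714 - 0.477·589 = 433.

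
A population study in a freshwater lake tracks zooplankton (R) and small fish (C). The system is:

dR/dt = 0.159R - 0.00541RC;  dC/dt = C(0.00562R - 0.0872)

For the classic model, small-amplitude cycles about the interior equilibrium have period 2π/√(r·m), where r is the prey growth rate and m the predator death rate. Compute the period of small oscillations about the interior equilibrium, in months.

Here r = 0.159 and m = 0.0872, so r·m = 0.0139.
ω = √0.0139 = 0.118 per month, hence T = 2π/ω ≈ 53.4 months.

T ≈ 53.4 months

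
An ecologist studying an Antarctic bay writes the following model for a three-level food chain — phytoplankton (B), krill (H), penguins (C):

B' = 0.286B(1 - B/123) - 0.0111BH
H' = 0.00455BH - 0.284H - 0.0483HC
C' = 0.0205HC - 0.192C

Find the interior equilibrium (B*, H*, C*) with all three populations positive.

From dC/dt = 0: 0.0205H* = 0.192, so H* = 9.37.
From dB/dt = 0: 0.286(1 - B*/123) = 0.0111·9.37, giving B* = 123·(1 - 0.363) = 78.3.
From dH/dt = 0: 0.00455·78.3 - 0.284 = 0.0483C*, so C* = 0.0722/0.0483 = 1.5.

B* ≈ 78.3, H* ≈ 9.37, C* ≈ 1.5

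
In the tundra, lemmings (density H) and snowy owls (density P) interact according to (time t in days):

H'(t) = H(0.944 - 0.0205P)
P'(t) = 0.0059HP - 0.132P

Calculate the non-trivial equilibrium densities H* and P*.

H* ≈ 22.4, P* ≈ 46

Set dP/dt = 0 with P > 0: 0.0059H - 0.132 = 0, so H* = 0.132/0.0059 = 22.4.
Set dH/dt = 0 with H > 0: 0.944 - 0.0205P = 0, so P* = 0.944/0.0205 = 46.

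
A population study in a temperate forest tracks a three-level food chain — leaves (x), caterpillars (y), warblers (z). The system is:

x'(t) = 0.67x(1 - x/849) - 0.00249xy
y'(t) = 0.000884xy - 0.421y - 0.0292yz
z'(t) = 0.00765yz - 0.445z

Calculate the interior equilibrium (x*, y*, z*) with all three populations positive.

From dz/dt = 0: 0.00765y* = 0.445, so y* = 58.2.
From dx/dt = 0: 0.67(1 - x*/849) = 0.00249·58.2, giving x* = 849·(1 - 0.216) = 665.
From dy/dt = 0: 0.000884·665 - 0.421 = 0.0292z*, so z* = 0.167/0.0292 = 5.73.

x* ≈ 665, y* ≈ 58.2, z* ≈ 5.73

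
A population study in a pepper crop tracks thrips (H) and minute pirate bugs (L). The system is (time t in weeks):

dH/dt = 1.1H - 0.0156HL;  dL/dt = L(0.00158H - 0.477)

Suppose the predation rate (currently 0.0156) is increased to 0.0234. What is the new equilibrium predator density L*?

At the interior fixed point, setting dH/dt = 0 with H > 0 fixes L* = (prey growth rate)/(HL coefficient) — independent of the other coefficients.
With the change, L* = 1.1/0.0234 = 47; it falls from 70.5.

L* ≈ 47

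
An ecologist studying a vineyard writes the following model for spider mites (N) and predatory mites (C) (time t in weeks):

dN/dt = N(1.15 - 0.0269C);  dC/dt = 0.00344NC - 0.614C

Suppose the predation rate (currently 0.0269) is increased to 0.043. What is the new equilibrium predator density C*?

C* ≈ 26.7

At the interior fixed point, setting dN/dt = 0 with N > 0 fixes C* = (prey growth rate)/(NC coefficient) — independent of the other coefficients.
With the change, C* = 1.15/0.043 = 26.7; it falls from 42.8.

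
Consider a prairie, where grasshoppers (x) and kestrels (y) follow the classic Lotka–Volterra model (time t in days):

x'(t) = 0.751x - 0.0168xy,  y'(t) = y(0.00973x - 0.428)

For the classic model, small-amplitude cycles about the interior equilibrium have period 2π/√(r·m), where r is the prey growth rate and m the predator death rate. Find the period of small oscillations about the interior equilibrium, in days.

T ≈ 11.1 days

Here r = 0.751 and m = 0.428, so r·m = 0.321.
ω = √0.321 = 0.567 per day, hence T = 2π/ω ≈ 11.1 days.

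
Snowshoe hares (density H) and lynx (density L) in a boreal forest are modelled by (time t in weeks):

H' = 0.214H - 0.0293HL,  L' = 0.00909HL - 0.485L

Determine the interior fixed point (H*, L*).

Set dL/dt = 0 with L > 0: 0.00909H - 0.485 = 0, so H* = 0.485/0.00909 = 53.4.
Set dH/dt = 0 with H > 0: 0.214 - 0.0293L = 0, so L* = 0.214/0.0293 = 7.3.

H* ≈ 53.4, L* ≈ 7.3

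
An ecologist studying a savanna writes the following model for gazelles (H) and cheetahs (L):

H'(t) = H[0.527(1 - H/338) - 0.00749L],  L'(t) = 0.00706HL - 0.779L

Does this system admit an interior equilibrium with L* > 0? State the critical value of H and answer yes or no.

Threshold H = 110; K > 110, so yes, the predator persists.

The predator equation gives dL/dt > 0 only when H > 0.779/0.00706 = 110.
Without the predator, H → K = 338. Since 338 > 110, the predator can invade and persist.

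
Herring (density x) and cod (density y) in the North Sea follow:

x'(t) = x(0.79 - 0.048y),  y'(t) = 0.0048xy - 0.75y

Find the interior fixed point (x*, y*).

Set dy/dt = 0 with y > 0: 0.0048x - 0.75 = 0, so x* = 0.75/0.0048 = 156.
Set dx/dt = 0 with x > 0: 0.79 - 0.048y = 0, so y* = 0.79/0.048 = 16.5.

x* ≈ 156, y* ≈ 16.5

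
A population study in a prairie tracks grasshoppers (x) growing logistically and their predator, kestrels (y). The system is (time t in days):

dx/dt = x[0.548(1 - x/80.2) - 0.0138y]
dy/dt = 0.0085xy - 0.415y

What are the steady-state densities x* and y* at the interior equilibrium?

x* ≈ 48.8, y* ≈ 15.5

From dy/dt = 0 with y > 0: 0.0085x* = 0.415, so x* = 48.8.
Substitute into dx/dt = 0: 0.548(1 - 48.8/80.2) = 0.0138y*.
The bracket is 0.391, giving y* = 0.214/0.0138 = 15.5.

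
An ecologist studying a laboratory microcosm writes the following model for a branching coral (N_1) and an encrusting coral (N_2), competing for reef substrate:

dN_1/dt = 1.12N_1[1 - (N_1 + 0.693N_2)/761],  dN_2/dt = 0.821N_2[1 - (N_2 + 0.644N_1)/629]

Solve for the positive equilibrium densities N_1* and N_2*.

Setting both brackets to zero gives the nullclines N_1 + 0.693N_2 = 761 and 0.644N_1 + N_2 = 629.
Substituting N_2 = 629 - 0.644N_1 into the first: N_1(1 - 0.693·0.644) = 761 - 0.693·629.
So N_1* = 325/0.554 = 587, and then N_2* = 629 - 0.644·587 = 251.

N_1* ≈ 587, N_2* ≈ 251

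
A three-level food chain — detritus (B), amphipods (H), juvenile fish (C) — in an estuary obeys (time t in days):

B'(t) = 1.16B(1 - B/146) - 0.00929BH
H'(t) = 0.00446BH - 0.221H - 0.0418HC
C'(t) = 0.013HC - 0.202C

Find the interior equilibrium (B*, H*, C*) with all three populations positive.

From dC/dt = 0: 0.013H* = 0.202, so H* = 15.5.
From dB/dt = 0: 1.16(1 - B*/146) = 0.00929·15.5, giving B* = 146·(1 - 0.124) = 128.
From dH/dt = 0: 0.00446·128 - 0.221 = 0.0418C*, so C* = 0.349/0.0418 = 8.35.

B* ≈ 128, H* ≈ 15.5, C* ≈ 8.35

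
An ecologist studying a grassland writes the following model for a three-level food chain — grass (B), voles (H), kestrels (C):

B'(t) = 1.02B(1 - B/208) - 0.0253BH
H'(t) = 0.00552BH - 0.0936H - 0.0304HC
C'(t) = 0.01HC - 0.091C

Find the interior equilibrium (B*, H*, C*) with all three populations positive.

From dC/dt = 0: 0.01H* = 0.091, so H* = 9.1.
From dB/dt = 0: 1.02(1 - B*/208) = 0.0253·9.1, giving B* = 208·(1 - 0.226) = 161.
From dH/dt = 0: 0.00552·161 - 0.0936 = 0.0304C*, so C* = 0.795/0.0304 = 26.2.

B* ≈ 161, H* ≈ 9.1, C* ≈ 26.2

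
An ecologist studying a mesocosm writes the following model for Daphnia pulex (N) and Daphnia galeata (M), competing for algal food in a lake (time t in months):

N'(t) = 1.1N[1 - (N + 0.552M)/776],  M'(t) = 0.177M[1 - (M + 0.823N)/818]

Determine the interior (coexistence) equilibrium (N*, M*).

Setting both brackets to zero gives the nullclines N + 0.552M = 776 and 0.823N + M = 818.
Substituting M = 818 - 0.823N into the first: N(1 - 0.552·0.823) = 776 - 0.552·818.
So N* = 324/0.546 = 595, and then M* = 818 - 0.823·595 = 329.

N* ≈ 595, M* ≈ 329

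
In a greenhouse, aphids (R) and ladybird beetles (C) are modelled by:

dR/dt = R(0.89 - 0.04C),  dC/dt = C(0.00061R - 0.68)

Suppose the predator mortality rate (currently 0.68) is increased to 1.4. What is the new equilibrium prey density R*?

At the interior fixed point, setting dC/dt = 0 with C > 0 fixes R* = (predator death rate)/(RC coefficient) — independent of the other coefficients.
With the change, R* = 1.4/0.00061 = 2300; it rises from 1110.

R* ≈ 2300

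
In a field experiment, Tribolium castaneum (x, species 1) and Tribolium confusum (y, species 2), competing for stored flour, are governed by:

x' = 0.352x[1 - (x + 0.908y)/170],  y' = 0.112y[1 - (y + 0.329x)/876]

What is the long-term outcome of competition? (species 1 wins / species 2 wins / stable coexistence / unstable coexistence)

Compare the nullcline intercepts: K1/α12 = 170/0.908 = 187 < K2 = 876; K2/α21 = 876/0.329 = 2660 > K1 = 170.
Since the inequalities point opposite ways, species 2 can invade but species 1 cannot.

species 2 excludes species 1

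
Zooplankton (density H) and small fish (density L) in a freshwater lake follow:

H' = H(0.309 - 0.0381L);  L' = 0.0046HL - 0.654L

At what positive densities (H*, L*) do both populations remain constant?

Set dL/dt = 0 with L > 0: 0.0046H - 0.654 = 0, so H* = 0.654/0.0046 = 142.
Set dH/dt = 0 with H > 0: 0.309 - 0.0381L = 0, so L* = 0.309/0.0381 = 8.11.

H* ≈ 142, L* ≈ 8.11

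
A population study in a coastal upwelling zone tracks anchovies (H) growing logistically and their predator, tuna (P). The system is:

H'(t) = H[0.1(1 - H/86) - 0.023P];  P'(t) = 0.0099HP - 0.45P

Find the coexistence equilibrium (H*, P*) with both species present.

From dP/dt = 0 with P > 0: 0.0099H* = 0.45, so H* = 45.5.
Substitute into dH/dt = 0: 0.1(1 - 45.5/86) = 0.023P*.
The bracket is 0.471, giving P* = 0.0471/0.023 = 2.05.

H* ≈ 45.5, P* ≈ 2.05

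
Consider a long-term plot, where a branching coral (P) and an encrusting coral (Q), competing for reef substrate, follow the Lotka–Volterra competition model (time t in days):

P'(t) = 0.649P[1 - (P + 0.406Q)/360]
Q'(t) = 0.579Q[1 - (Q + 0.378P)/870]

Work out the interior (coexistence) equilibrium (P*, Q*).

Setting both brackets to zero gives the nullclines P + 0.406Q = 360 and 0.378P + Q = 870.
Substituting Q = 870 - 0.378P into the first: P(1 - 0.406·0.378) = 360 - 0.406·870.
So P* = 6.78/0.847 = 8.01, and then Q* = 870 - 0.378·8.01 = 867.

P* ≈ 8.01, Q* ≈ 867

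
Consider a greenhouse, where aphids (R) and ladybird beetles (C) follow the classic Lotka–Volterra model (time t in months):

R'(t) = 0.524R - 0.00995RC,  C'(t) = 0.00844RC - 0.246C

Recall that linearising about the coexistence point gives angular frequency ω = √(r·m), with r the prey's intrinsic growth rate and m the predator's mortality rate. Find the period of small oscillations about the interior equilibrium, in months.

Here r = 0.524 and m = 0.246, so r·m = 0.129.
ω = √0.129 = 0.359 per month, hence T = 2π/ω ≈ 17.5 months.

T ≈ 17.5 months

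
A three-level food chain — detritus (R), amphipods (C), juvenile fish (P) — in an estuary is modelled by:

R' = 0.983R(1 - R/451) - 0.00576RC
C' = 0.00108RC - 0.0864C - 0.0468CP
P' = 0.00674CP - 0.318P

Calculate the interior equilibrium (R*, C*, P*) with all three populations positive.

R* ≈ 326, C* ≈ 47.2, P* ≈ 5.68

From dP/dt = 0: 0.00674C* = 0.318, so C* = 47.2.
From dR/dt = 0: 0.983(1 - R*/451) = 0.00576·47.2, giving R* = 451·(1 - 0.276) = 326.
From dC/dt = 0: 0.00108·326 - 0.0864 = 0.0468P*, so P* = 0.266/0.0468 = 5.68.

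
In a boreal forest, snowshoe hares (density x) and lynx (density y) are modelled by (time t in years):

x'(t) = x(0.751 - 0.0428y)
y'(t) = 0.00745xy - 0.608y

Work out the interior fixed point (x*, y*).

Set dy/dt = 0 with y > 0: 0.00745x - 0.608 = 0, so x* = 0.608/0.00745 = 81.6.
Set dx/dt = 0 with x > 0: 0.751 - 0.0428y = 0, so y* = 0.751/0.0428 = 17.5.

x* ≈ 81.6, y* ≈ 17.5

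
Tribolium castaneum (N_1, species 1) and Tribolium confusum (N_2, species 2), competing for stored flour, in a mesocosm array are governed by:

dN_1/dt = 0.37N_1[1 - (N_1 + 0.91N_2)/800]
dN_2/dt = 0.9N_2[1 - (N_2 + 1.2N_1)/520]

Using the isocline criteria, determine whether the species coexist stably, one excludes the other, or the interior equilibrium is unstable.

Compare the nullcline intercepts: K1/α12 = 800/0.91 = 879 > K2 = 520; K2/α21 = 520/1.2 = 433 < K1 = 800.
Since the inequalities point opposite ways, species 1 can invade but species 2 cannot.

species 1 excludes species 2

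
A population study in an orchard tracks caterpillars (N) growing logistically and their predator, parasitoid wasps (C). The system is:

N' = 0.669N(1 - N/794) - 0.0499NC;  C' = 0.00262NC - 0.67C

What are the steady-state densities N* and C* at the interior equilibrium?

N* ≈ 256, C* ≈ 9.09

From dC/dt = 0 with C > 0: 0.00262N* = 0.67, so N* = 256.
Substitute into dN/dt = 0: 0.669(1 - 256/794) = 0.0499C*.
The bracket is 0.678, giving C* = 0.454/0.0499 = 9.09.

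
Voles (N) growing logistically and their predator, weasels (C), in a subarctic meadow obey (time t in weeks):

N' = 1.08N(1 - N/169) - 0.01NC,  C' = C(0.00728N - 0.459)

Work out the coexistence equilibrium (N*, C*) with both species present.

From dC/dt = 0 with C > 0: 0.00728N* = 0.459, so N* = 63.
Substitute into dN/dt = 0: 1.08(1 - 63/169) = 0.01C*.
The bracket is 0.627, giving C* = 0.677/0.01 = 67.7.

N* ≈ 63, C* ≈ 67.7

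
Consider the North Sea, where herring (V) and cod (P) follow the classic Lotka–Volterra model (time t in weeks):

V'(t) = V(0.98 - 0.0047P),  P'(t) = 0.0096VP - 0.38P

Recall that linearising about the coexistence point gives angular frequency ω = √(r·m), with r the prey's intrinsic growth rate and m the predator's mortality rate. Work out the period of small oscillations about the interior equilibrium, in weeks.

T ≈ 10.3 weeks

Here r = 0.98 and m = 0.38, so r·m = 0.372.
ω = √0.372 = 0.61 per week, hence T = 2π/ω ≈ 10.3 weeks.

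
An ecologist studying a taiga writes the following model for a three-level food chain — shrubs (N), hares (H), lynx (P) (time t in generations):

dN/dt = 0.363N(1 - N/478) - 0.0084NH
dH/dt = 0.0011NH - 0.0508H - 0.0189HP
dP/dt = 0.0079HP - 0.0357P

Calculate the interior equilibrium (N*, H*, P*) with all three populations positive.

N* ≈ 428, H* ≈ 4.52, P* ≈ 22.2

From dP/dt = 0: 0.0079H* = 0.0357, so H* = 4.52.
From dN/dt = 0: 0.363(1 - N*/478) = 0.0084·4.52, giving N* = 478·(1 - 0.105) = 428.
From dH/dt = 0: 0.0011·428 - 0.0508 = 0.0189P*, so P* = 0.42/0.0189 = 22.2.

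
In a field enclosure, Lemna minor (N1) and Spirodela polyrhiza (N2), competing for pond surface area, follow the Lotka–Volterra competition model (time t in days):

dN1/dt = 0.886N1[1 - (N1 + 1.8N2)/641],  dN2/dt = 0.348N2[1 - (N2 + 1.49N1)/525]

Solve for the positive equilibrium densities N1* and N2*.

N1* ≈ 181, N2* ≈ 256

Setting both brackets to zero gives the nullclines N1 + 1.8N2 = 641 and 1.49N1 + N2 = 525.
Substituting N2 = 525 - 1.49N1 into the first: N1(1 - 1.8·1.49) = 641 - 1.8·525.
So N1* = -304/-1.68 = 181, and then N2* = 525 - 1.49·181 = 256.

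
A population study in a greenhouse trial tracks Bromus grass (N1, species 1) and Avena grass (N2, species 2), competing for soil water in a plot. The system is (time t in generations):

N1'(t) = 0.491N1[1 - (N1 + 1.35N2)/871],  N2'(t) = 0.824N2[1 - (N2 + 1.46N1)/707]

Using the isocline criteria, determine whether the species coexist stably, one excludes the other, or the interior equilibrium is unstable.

Compare the nullcline intercepts: K1/α12 = 871/1.35 = 645 < K2 = 707; K2/α21 = 707/1.46 = 484 < K1 = 871.
Since both are reversed, neither can invade when rare; the interior point is a saddle.

unstable coexistence (outcome depends on initial conditions)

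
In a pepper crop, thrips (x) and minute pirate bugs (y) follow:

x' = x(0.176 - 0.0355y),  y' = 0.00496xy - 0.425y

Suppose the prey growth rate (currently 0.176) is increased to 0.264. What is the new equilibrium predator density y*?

At the interior fixed point, setting dx/dt = 0 with x > 0 fixes y* = (prey growth rate)/(xy coefficient) — independent of the other coefficients.
With the change, y* = 0.264/0.0355 = 7.44; it rises from 4.96.

y* ≈ 7.44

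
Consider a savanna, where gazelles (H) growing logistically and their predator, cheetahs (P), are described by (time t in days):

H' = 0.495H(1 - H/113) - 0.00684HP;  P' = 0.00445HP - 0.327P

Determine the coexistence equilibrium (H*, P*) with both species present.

From dP/dt = 0 with P > 0: 0.00445H* = 0.327, so H* = 73.5.
Substitute into dH/dt = 0: 0.495(1 - 73.5/113) = 0.00684P*.
The bracket is 0.35, giving P* = 0.173/0.00684 = 25.3.

H* ≈ 73.5, P* ≈ 25.3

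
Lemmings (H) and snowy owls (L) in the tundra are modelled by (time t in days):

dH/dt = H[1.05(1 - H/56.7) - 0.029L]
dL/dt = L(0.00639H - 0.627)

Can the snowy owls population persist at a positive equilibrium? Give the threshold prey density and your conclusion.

Threshold H = 98.1; K < 98.1, so no, the predator goes extinct.

The predator equation gives dL/dt > 0 only when H > 0.627/0.00639 = 98.1.
Without the predator, H → K = 56.7. Since 56.7 < 98.1, the predator cannot invade.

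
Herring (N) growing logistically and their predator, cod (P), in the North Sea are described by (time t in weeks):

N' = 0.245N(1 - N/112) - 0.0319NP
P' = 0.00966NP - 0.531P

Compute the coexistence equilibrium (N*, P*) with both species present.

From dP/dt = 0 with P > 0: 0.00966N* = 0.531, so N* = 55.
Substitute into dN/dt = 0: 0.245(1 - 55/112) = 0.0319P*.
The bracket is 0.509, giving P* = 0.125/0.0319 = 3.91.

N* ≈ 55, P* ≈ 3.91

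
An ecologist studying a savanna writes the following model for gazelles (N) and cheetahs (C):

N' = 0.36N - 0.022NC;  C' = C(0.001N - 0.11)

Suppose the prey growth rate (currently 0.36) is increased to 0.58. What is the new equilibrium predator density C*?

At the interior fixed point, setting dN/dt = 0 with N > 0 fixes C* = (prey growth rate)/(NC coefficient) — independent of the other coefficients.
With the change, C* = 0.58/0.022 = 26.4; it rises from 16.4.

C* ≈ 26.4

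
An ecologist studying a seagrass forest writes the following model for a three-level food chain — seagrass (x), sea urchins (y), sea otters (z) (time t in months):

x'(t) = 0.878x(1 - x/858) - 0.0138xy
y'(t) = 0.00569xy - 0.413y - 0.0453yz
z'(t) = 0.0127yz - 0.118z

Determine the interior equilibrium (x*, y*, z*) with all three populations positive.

x* ≈ 733, y* ≈ 9.29, z* ≈ 82.9

From dz/dt = 0: 0.0127y* = 0.118, so y* = 9.29.
From dx/dt = 0: 0.878(1 - x*/858) = 0.0138·9.29, giving x* = 858·(1 - 0.146) = 733.
From dy/dt = 0: 0.00569·733 - 0.413 = 0.0453z*, so z* = 3.76/0.0453 = 82.9.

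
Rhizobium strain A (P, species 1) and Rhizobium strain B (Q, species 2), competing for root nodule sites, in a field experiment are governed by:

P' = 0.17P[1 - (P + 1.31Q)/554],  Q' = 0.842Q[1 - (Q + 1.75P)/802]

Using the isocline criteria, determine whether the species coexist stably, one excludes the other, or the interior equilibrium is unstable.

unstable coexistence (outcome depends on initial conditions)

Compare the nullcline intercepts: K1/α12 = 554/1.31 = 423 < K2 = 802; K2/α21 = 802/1.75 = 458 < K1 = 554.
Since both are reversed, neither can invade when rare; the interior point is a saddle.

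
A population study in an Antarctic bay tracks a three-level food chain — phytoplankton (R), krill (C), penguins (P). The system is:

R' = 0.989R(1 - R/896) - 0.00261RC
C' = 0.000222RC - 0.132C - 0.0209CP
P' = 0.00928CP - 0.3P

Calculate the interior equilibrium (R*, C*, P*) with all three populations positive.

From dP/dt = 0: 0.00928C* = 0.3, so C* = 32.3.
From dR/dt = 0: 0.989(1 - R*/896) = 0.00261·32.3, giving R* = 896·(1 - 0.0853) = 820.
From dC/dt = 0: 0.000222·820 - 0.132 = 0.0209P*, so P* = 0.0499/0.0209 = 2.39.

R* ≈ 820, C* ≈ 32.3, P* ≈ 2.39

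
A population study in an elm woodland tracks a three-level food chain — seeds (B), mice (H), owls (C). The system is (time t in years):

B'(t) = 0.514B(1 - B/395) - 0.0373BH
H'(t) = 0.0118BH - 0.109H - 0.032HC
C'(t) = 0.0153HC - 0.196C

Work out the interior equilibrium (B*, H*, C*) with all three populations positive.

B* ≈ 27.8, H* ≈ 12.8, C* ≈ 6.84

From dC/dt = 0: 0.0153H* = 0.196, so H* = 12.8.
From dB/dt = 0: 0.514(1 - B*/395) = 0.0373·12.8, giving B* = 395·(1 - 0.93) = 27.8.
From dH/dt = 0: 0.0118·27.8 - 0.109 = 0.032C*, so C* = 0.219/0.032 = 6.84.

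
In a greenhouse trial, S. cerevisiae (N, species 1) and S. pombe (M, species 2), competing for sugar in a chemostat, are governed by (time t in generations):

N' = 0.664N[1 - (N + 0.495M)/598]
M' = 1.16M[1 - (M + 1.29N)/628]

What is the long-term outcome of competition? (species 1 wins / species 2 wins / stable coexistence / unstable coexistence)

species 1 excludes species 2

Compare the nullcline intercepts: K1/α12 = 598/0.495 = 1210 > K2 = 628; K2/α21 = 628/1.29 = 487 < K1 = 598.
Since the inequalities point opposite ways, species 1 can invade but species 2 cannot.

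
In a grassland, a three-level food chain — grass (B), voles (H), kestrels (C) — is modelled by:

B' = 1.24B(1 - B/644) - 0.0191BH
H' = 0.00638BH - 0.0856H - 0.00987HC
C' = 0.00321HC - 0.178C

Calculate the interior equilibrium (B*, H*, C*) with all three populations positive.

From dC/dt = 0: 0.00321H* = 0.178, so H* = 55.5.
From dB/dt = 0: 1.24(1 - B*/644) = 0.0191·55.5, giving B* = 644·(1 - 0.854) = 93.9.
From dH/dt = 0: 0.00638·93.9 - 0.0856 = 0.00987C*, so C* = 0.514/0.00987 = 52.

B* ≈ 93.9, H* ≈ 55.5, C* ≈ 52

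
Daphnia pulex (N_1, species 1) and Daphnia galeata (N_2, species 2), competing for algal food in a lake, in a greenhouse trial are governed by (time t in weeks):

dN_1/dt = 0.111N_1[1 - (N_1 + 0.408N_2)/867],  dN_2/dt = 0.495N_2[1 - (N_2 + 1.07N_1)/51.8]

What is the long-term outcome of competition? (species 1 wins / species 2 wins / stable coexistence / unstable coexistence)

Compare the nullcline intercepts: K1/α12 = 867/0.408 = 2120 > K2 = 51.8; K2/α21 = 51.8/1.07 = 48.4 < K1 = 867.
Since the inequalities point opposite ways, species 1 can invade but species 2 cannot.

species 1 excludes species 2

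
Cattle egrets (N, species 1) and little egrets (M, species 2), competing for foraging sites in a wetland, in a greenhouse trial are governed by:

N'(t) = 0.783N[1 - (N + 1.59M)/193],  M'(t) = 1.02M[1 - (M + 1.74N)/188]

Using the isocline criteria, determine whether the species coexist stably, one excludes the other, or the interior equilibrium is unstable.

unstable coexistence (outcome depends on initial conditions)

Compare the nullcline intercepts: K1/α12 = 193/1.59 = 121 < K2 = 188; K2/α21 = 188/1.74 = 108 < K1 = 193.
Since both are reversed, neither can invade when rare; the interior point is a saddle.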